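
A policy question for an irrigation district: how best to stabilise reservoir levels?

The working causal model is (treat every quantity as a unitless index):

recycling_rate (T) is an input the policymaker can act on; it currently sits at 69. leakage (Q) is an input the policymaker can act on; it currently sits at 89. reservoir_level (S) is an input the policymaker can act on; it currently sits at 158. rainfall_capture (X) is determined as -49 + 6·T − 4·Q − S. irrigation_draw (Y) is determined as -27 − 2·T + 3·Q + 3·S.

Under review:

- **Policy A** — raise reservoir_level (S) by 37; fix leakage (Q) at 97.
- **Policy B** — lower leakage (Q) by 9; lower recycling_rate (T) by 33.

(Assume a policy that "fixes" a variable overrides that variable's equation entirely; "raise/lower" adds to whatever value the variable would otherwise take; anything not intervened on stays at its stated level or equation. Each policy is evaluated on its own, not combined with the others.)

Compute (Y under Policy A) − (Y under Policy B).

96

Policy A (S + 37, Q := 97):
  T = 69
  Q = 97
  S = 158 + 37 = 195
  Y = -27 − 2·69 + 3·97 + 3·195 = 711
Policy B (Q − 9, T − 33):
  T = 69 − 33 = 36
  Q = 89 − 9 = 80
  S = 158
  Y = -27 − 2·36 + 3·80 + 3·158 = 615
Y: 711 − 615 = 96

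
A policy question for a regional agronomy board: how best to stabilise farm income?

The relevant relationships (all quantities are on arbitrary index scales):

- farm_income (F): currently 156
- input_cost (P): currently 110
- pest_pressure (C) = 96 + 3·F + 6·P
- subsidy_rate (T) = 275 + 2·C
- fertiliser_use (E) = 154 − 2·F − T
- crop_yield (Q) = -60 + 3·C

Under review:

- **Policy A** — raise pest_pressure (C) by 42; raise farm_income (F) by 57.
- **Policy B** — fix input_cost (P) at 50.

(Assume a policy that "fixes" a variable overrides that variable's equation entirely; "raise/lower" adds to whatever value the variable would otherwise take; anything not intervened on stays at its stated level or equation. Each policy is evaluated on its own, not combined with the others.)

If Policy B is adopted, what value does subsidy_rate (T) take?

Policy B (P := 50):
  F = 156
  P = 50
  C = 96 + 3·156 + 6·50 = 864
  T = 275 + 2·864 = 2003

2003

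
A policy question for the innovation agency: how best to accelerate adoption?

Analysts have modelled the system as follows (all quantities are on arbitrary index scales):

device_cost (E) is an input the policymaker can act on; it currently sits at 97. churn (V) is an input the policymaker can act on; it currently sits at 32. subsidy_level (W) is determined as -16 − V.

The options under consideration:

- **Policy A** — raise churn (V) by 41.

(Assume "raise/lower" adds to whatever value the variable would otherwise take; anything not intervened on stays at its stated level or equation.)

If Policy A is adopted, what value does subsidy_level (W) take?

-89

Policy A (V + 41):
  V = 32 + 41 = 73
  W = -16 − 73 = -89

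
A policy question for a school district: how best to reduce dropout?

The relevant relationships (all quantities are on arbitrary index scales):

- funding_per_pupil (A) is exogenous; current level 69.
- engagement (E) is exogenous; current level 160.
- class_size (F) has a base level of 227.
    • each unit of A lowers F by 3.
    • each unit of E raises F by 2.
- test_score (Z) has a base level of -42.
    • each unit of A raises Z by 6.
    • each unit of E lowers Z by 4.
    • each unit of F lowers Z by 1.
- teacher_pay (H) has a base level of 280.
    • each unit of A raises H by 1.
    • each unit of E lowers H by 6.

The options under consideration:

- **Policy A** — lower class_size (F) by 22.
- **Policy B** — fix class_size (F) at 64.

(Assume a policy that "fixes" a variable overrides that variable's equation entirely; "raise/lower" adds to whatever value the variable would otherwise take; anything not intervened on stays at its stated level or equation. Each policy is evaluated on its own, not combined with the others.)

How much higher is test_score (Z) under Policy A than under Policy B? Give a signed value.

Policy A (F − 22):
  A = 69
  E = 160
  F = 227 − 3·69 + 2·160 (−22 from intervention) = 318
  Z = -42 + 6·69 − 4·160 − 318 = -586
Policy B (F := 64):
  A = 69
  E = 160
  F = 64
  Z = -42 + 6·69 − 4·160 − 64 = -332
Z: -586 − (-332) = -254

-254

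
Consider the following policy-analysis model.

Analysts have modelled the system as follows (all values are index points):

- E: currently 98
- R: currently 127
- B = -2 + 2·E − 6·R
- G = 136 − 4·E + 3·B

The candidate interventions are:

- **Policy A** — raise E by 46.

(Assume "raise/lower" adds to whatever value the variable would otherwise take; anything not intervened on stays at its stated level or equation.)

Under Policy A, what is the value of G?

-1868

Policy A (E + 46):
  E = 98 + 46 = 144
  R = 127
  B = -2 + 2·144 − 6·127 = -476
  G = 136 − 4·144 + 3·(-476) = -1868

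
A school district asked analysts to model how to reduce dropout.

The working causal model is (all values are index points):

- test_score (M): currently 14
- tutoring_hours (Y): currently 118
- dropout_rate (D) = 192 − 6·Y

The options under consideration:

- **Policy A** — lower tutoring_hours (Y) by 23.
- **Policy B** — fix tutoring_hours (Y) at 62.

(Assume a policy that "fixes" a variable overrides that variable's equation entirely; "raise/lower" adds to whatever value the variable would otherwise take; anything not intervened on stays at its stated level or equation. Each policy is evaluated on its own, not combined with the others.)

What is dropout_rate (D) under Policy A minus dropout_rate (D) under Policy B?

Policy A (Y − 23):
  Y = 118 − 23 = 95
  D = 192 − 6·95 = -378
Policy B (Y := 62):
  Y = 62
  D = 192 − 6·62 = -180
D: -378 − (-180) = -198

-198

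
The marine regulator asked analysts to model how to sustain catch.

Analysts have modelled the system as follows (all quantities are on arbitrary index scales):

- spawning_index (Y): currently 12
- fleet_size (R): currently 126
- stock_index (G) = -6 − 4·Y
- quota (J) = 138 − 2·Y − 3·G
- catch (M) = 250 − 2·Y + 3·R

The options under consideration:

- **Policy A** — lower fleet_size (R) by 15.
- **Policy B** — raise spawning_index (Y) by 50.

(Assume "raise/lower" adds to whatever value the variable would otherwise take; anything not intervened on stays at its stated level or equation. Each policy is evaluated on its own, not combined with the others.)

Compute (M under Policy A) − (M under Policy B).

Policy A (R − 15):
  Y = 12
  R = 126 − 15 = 111
  M = 250 − 2·12 + 3·111 = 559
Policy B (Y + 50):
  Y = 12 + 50 = 62
  R = 126
  M = 250 − 2·62 + 3·126 = 504
M: 559 − 504 = 55

55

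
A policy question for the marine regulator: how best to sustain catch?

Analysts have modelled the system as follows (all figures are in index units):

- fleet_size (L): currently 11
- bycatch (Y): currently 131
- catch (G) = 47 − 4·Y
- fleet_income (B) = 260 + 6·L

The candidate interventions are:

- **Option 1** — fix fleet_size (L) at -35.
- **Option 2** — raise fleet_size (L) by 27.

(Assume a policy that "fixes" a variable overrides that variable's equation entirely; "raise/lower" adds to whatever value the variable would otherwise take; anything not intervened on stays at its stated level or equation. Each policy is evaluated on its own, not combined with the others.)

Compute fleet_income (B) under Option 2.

488

Option 2 (L + 27):
  L = 11 + 27 = 38
  B = 260 + 6·38 = 488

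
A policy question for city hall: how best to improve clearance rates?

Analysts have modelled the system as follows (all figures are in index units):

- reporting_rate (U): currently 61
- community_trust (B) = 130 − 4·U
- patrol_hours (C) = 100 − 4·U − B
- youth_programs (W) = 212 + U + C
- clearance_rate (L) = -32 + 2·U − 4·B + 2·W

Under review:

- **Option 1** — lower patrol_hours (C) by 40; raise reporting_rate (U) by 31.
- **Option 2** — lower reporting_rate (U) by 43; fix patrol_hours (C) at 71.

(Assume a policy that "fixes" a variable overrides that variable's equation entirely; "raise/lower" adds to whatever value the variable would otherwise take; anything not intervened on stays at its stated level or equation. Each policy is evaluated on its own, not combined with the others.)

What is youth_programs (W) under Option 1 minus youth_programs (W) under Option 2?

Option 1 (C − 40, U + 31):
  U = 61 + 31 = 92
  B = 130 − 4·92 = -238
  C = 100 − 4·92 − (-238) (−40 from intervention) = -70
  W = 212 + 92 + (-70) = 234
Option 2 (U − 43, C := 71):
  U = 61 − 43 = 18
  B = 130 − 4·18 = 58
  C = 71
  W = 212 + 18 + 71 = 301
W: 234 − 301 = -67

-67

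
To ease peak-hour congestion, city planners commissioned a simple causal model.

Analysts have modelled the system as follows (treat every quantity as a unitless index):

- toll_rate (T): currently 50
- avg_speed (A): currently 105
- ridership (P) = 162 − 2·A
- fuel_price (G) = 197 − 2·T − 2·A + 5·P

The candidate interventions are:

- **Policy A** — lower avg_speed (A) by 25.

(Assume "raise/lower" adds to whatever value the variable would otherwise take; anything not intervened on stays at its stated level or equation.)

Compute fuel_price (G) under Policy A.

Policy A (A − 25):
  T = 50
  A = 105 − 25 = 80
  P = 162 − 2·80 = 2
  G = 197 − 2·50 − 2·80 + 5·2 = -53

-53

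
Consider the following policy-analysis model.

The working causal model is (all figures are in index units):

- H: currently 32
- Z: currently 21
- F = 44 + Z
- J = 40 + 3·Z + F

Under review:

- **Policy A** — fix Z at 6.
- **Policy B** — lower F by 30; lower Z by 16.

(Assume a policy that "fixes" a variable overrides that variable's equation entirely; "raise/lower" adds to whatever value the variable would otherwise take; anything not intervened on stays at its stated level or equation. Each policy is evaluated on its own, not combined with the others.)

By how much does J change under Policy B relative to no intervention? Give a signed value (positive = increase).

Baseline:
  Z = 21
  F = 44 + 21 = 65
  J = 40 + 3·21 + 65 = 168
Policy B (F − 30, Z − 16):
  Z = 21 − 16 = 5
  F = 44 + 5 (−30 from intervention) = 19
  J = 40 + 3·5 + 19 = 74
Change in J: 74 − 168 = -94

-94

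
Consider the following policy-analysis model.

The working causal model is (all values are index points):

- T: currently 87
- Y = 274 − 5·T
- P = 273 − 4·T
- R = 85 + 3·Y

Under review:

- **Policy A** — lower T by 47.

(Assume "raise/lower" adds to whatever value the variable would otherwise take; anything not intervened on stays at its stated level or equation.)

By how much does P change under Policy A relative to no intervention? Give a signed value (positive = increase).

Baseline:
  T = 87
  P = 273 − 4·87 = -75
Policy A (T − 47):
  T = 87 − 47 = 40
  P = 273 − 4·40 = 113
Change in P: 113 − (-75) = 188

188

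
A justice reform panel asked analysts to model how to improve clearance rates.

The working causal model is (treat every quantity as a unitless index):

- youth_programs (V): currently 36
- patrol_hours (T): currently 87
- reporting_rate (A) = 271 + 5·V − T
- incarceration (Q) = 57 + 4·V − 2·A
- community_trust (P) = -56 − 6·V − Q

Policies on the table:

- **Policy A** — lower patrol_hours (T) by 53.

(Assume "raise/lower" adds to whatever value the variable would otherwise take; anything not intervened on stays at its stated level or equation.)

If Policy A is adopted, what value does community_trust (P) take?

361

Policy A (T − 53):
  V = 36
  T = 87 − 53 = 34
  A = 271 + 5·36 − 34 = 417
  Q = 57 + 4·36 − 2·417 = -633
  P = -56 − 6·36 − (-633) = 361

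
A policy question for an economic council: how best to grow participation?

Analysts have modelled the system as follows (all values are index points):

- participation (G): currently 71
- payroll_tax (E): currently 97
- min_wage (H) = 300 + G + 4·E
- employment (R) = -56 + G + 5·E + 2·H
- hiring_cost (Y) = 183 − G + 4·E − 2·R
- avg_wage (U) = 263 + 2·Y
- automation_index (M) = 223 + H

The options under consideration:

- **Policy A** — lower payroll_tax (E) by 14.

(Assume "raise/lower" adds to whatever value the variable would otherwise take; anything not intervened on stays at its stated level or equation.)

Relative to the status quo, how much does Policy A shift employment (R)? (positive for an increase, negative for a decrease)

Baseline:
  G = 71
  E = 97
  H = 300 + 71 + 4·97 = 759
  R = -56 + 71 + 5·97 + 2·759 = 2018
Policy A (E − 14):
  G = 71
  E = 97 − 14 = 83
  H = 300 + 71 + 4·83 = 703
  R = -56 + 71 + 5·83 + 2·703 = 1836
Change in R: 1836 − 2018 = -182

-182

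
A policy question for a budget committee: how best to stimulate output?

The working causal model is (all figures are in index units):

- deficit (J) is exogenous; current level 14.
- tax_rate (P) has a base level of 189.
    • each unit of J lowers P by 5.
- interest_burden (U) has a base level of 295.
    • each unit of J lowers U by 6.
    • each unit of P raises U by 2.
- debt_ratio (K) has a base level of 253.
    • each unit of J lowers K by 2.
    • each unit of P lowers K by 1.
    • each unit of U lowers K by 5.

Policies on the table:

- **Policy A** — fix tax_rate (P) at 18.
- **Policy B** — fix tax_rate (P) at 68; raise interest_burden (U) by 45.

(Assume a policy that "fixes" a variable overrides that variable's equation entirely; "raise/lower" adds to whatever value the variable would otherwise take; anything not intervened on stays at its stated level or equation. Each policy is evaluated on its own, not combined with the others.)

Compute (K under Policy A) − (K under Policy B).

Policy A (P := 18):
  J = 14
  P = 18
  U = 295 − 6·14 + 2·18 = 247
  K = 253 − 2·14 − 18 − 5·247 = -1028
Policy B (P := 68, U + 45):
  J = 14
  P = 68
  U = 295 − 6·14 + 2·68 (+45 from intervention) = 392
  K = 253 − 2·14 − 68 − 5·392 = -1803
K: -1028 − (-1803) = 775

775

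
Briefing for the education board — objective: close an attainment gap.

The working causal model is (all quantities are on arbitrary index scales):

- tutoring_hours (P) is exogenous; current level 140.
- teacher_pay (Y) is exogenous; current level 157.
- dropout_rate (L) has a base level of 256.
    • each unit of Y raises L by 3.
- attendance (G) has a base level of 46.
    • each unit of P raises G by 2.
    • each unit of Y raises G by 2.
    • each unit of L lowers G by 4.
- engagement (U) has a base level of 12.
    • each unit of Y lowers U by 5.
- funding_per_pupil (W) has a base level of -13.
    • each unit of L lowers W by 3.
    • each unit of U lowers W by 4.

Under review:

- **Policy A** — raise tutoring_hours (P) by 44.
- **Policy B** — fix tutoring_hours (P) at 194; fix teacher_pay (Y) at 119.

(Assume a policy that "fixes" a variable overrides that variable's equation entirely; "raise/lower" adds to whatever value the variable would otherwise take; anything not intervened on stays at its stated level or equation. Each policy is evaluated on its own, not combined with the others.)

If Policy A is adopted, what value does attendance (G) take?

Policy A (P + 44):
  P = 140 + 44 = 184
  Y = 157
  L = 256 + 3·157 = 727
  G = 46 + 2·184 + 2·157 − 4·727 = -2180

-2180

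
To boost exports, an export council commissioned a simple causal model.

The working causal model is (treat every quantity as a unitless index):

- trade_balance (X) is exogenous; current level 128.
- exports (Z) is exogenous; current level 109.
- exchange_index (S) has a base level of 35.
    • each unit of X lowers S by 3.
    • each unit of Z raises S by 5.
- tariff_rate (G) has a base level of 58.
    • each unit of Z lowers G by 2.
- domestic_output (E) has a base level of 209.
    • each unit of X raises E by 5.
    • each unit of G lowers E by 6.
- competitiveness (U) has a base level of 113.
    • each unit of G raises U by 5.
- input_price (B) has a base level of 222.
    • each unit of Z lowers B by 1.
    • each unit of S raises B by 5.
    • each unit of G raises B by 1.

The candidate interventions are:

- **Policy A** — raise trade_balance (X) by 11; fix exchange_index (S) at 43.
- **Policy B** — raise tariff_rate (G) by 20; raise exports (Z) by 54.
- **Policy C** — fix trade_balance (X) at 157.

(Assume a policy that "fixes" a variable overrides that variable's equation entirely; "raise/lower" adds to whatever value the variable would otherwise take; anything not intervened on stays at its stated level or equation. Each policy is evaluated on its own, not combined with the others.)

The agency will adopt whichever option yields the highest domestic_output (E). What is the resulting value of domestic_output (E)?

Policy A (X + 11, S := 43):
  X = 128 + 11 = 139
  Z = 109
  G = 58 − 2·109 = -160
  E = 209 + 5·139 − 6·(-160) = 1864
Policy B (G + 20, Z + 54):
  X = 128
  Z = 109 + 54 = 163
  G = 58 − 2·163 (+20 from intervention) = -248
  E = 209 + 5·128 − 6·(-248) = 2337
Policy C (X := 157):
  X = 157
  Z = 109
  G = 58 − 2·109 = -160
  E = 209 + 5·157 − 6·(-160) = 1954
Comparing — Policy A: E=1864, Policy B: E=2337, Policy C: E=1954. Highest is 2337 (Policy B).

2337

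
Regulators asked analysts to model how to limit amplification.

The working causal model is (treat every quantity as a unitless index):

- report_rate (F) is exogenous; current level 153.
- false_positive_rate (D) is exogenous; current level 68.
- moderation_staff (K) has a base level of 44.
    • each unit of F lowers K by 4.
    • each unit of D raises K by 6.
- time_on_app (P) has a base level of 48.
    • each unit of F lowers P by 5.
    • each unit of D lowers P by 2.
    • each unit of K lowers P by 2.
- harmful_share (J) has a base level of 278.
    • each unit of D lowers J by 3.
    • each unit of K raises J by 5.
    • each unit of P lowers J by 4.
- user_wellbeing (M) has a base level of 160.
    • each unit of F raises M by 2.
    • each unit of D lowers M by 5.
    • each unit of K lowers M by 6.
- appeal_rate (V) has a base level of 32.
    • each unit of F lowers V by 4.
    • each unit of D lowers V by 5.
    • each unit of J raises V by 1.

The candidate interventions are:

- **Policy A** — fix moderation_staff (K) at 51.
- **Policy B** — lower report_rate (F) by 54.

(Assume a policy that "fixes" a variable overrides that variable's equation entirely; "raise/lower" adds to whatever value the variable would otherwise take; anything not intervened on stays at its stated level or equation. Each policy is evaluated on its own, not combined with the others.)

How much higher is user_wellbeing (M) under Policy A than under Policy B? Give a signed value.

138

Policy A (K := 51):
  F = 153
  D = 68
  K = 51
  M = 160 + 2·153 − 5·68 − 6·51 = -180
Policy B (F − 54):
  F = 153 − 54 = 99
  D = 68
  K = 44 − 4·99 + 6·68 = 56
  M = 160 + 2·99 − 5·68 − 6·56 = -318
M: -180 − (-318) = 138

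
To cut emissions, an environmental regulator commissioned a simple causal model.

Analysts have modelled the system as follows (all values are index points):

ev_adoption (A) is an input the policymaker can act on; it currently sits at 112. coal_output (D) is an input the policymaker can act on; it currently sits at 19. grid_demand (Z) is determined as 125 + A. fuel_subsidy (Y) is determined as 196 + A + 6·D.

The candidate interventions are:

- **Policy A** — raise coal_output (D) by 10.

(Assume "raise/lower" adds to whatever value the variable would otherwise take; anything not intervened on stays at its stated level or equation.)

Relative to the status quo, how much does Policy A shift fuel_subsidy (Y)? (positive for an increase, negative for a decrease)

60

Baseline:
  A = 112
  D = 19
  Y = 196 + 112 + 6·19 = 422
Policy A (D + 10):
  A = 112
  D = 19 + 10 = 29
  Y = 196 + 112 + 6·29 = 482
Change in Y: 482 − 422 = 60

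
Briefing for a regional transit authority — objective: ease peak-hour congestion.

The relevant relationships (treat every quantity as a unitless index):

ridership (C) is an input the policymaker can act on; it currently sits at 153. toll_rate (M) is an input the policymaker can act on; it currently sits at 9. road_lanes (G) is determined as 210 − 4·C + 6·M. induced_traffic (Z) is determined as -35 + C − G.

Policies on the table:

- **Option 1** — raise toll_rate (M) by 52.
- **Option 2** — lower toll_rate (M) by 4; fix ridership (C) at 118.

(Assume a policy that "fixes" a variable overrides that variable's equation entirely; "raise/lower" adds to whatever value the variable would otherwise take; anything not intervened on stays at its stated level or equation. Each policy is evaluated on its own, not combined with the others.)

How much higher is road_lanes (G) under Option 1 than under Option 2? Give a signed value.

Option 1 (M + 52):
  C = 153
  M = 9 + 52 = 61
  G = 210 − 4·153 + 6·61 = -36
Option 2 (M − 4, C := 118):
  C = 118
  M = 9 − 4 = 5
  G = 210 − 4·118 + 6·5 = -232
G: -36 − (-232) = 196

196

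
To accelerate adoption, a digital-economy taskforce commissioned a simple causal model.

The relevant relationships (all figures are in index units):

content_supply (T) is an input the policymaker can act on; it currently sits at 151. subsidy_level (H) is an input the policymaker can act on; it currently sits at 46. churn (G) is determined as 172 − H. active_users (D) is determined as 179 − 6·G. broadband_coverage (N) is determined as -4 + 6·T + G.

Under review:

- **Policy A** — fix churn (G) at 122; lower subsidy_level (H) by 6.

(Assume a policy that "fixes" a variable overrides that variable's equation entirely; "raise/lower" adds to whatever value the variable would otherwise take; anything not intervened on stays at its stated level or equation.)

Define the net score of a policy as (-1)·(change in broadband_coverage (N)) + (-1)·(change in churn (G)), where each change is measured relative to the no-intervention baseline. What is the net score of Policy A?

Baseline:
  T = 151
  H = 46
  G = 172 − 46 = 126
  N = -4 + 6·151 + 126 = 1028
Policy A (G := 122, H − 6):
  T = 151
  H = 46 − 6 = 40
  G = 122
  N = -4 + 6·151 + 122 = 1024
ΔN = 1024 − 1028 = -4; ΔG = 122 − 126 = -4
Score = (-1)·(-4) + (-1)·(-4) = 8

8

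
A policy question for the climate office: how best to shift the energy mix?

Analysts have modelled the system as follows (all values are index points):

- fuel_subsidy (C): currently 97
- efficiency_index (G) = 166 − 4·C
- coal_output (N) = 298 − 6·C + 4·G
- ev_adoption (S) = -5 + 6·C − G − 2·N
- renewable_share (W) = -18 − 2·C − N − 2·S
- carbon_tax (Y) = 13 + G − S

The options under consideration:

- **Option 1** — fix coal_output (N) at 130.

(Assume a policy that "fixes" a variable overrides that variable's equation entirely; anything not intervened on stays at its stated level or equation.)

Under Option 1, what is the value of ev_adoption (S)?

539

Option 1 (N := 130):
  C = 97
  G = 166 − 4·97 = -222
  N = 130
  S = -5 + 6·97 − (-222) − 2·130 = 539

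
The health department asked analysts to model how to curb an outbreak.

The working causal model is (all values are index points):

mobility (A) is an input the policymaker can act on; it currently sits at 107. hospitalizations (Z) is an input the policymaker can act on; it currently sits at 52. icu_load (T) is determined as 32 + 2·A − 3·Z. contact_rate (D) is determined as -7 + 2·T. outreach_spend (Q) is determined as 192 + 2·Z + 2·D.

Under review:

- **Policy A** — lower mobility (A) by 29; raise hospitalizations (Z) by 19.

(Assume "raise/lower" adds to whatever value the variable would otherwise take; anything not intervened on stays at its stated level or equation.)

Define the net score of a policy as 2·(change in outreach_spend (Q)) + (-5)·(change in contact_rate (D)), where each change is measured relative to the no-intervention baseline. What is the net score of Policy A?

Baseline:
  A = 107
  Z = 52
  T = 32 + 2·107 − 3·52 = 90
  D = -7 + 2·90 = 173
  Q = 192 + 2·52 + 2·173 = 642
Policy A (A − 29, Z + 19):
  A = 107 − 29 = 78
  Z = 52 + 19 = 71
  T = 32 + 2·78 − 3·71 = -25
  D = -7 + 2·(-25) = -57
  Q = 192 + 2·71 + 2·(-57) = 220
ΔQ = 220 − 642 = -422; ΔD = -57 − 173 = -230
Score = 2·(-422) + (-5)·(-230) = 306

306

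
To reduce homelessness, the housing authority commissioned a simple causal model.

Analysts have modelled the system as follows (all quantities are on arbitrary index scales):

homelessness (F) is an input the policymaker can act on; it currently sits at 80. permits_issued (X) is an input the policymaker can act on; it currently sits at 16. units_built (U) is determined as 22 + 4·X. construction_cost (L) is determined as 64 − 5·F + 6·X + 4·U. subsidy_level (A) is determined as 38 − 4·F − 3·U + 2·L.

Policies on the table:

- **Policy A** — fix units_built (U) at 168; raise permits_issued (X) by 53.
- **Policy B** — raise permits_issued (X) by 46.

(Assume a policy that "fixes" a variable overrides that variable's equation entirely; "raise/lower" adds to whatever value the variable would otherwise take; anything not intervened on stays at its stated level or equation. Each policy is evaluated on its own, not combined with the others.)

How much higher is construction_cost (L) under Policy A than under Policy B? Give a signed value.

Policy A (U := 168, X + 53):
  F = 80
  X = 16 + 53 = 69
  U = 168
  L = 64 − 5·80 + 6·69 + 4·168 = 750
Policy B (X + 46):
  F = 80
  X = 16 + 46 = 62
  U = 22 + 4·62 = 270
  L = 64 − 5·80 + 6·62 + 4·270 = 1116
L: 750 − 1116 = -366

-366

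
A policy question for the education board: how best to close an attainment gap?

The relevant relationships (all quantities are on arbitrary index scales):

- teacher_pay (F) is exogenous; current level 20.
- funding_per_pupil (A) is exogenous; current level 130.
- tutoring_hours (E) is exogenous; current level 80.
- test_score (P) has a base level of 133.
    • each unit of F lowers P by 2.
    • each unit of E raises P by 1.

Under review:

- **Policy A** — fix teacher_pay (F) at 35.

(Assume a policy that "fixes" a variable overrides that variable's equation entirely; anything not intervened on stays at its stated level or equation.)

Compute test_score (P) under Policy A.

143

Policy A (F := 35):
  F = 35
  E = 80
  P = 133 − 2·35 + 80 = 143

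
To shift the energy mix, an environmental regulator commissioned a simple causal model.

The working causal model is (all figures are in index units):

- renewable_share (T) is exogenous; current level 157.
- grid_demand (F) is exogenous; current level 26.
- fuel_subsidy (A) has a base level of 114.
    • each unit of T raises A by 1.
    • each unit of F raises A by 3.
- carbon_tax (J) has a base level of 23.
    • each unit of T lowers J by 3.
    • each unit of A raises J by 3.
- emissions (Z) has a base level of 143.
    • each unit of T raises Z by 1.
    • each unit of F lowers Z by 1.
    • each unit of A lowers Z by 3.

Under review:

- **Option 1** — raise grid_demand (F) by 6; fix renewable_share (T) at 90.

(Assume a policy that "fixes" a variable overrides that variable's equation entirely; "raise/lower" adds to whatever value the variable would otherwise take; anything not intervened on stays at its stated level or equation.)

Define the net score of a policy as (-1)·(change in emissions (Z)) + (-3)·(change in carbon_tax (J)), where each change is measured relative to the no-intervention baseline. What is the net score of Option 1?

Baseline:
  T = 157
  F = 26
  A = 114 + 157 + 3·26 = 349
  J = 23 − 3·157 + 3·349 = 599
  Z = 143 + 157 − 26 − 3·349 = -773
Option 1 (F + 6, T := 90):
  T = 90
  F = 26 + 6 = 32
  A = 114 + 90 + 3·32 = 300
  J = 23 − 3·90 + 3·300 = 653
  Z = 143 + 90 − 32 − 3·300 = -699
ΔZ = -699 − (-773) = 74; ΔJ = 653 − 599 = 54
Score = (-1)·74 + (-3)·54 = -236

-236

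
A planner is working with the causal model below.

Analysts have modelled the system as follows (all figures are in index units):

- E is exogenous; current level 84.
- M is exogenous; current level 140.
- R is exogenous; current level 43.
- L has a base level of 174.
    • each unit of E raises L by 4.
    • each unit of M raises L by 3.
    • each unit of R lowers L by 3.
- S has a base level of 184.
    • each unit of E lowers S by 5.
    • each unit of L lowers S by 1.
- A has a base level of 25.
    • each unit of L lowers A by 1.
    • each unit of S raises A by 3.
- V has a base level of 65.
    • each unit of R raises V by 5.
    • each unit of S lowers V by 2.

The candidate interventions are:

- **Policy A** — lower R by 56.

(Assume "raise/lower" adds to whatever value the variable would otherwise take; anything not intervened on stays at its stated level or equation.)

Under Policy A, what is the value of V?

2410

Policy A (R − 56):
  E = 84
  M = 140
  R = 43 − 56 = -13
  L = 174 + 4·84 + 3·140 − 3·(-13) = 969
  S = 184 − 5·84 − 969 = -1205
  V = 65 + 5·(-13) − 2·(-1205) = 2410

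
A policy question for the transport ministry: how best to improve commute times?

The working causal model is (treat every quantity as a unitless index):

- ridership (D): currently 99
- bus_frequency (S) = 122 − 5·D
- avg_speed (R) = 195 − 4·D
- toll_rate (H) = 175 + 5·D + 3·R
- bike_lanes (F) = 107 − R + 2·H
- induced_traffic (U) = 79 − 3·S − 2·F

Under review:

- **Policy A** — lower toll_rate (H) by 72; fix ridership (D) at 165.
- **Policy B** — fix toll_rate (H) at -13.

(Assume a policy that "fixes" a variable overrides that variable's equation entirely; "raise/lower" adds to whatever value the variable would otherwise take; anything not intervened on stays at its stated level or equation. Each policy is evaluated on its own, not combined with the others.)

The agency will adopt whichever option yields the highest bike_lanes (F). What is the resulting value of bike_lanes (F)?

Policy A (H − 72, D := 165):
  D = 165
  R = 195 − 4·165 = -465
  H = 175 + 5·165 + 3·(-465) (−72 from intervention) = -467
  F = 107 − (-465) + 2·(-467) = -362
Policy B (H := -13):
  D = 99
  R = 195 − 4·99 = -201
  H = -13
  F = 107 − (-201) + 2·(-13) = 282
Comparing — Policy A: F=-362, Policy B: F=282. Highest is 282 (Policy B).

282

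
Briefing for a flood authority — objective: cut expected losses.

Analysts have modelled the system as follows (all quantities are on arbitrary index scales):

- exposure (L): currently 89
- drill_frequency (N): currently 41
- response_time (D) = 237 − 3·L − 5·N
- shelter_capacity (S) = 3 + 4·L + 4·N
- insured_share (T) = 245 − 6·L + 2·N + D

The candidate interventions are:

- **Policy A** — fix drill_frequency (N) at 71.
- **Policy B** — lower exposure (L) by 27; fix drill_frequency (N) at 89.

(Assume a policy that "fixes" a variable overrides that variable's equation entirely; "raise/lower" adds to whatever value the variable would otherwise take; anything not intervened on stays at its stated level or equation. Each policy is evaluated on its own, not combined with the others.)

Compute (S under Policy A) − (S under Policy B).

36

Policy A (N := 71):
  L = 89
  N = 71
  S = 3 + 4·89 + 4·71 = 643
Policy B (L − 27, N := 89):
  L = 89 − 27 = 62
  N = 89
  S = 3 + 4·62 + 4·89 = 607
S: 643 − 607 = 36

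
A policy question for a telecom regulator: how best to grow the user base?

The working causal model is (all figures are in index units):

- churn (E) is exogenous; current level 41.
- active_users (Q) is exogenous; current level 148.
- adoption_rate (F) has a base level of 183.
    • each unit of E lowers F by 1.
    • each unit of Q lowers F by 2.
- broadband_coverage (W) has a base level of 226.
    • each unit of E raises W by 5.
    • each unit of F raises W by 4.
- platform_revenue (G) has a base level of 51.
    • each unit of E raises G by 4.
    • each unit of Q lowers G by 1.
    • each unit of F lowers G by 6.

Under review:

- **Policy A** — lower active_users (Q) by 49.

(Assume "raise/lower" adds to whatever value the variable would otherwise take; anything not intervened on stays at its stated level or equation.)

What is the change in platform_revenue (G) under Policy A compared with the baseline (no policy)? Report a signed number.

Baseline:
  E = 41
  Q = 148
  F = 183 − 41 − 2·148 = -154
  G = 51 + 4·41 − 148 − 6·(-154) = 991
Policy A (Q − 49):
  E = 41
  Q = 148 − 49 = 99
  F = 183 − 41 − 2·99 = -56
  G = 51 + 4·41 − 99 − 6·(-56) = 452
Change in G: 452 − 991 = -539

-539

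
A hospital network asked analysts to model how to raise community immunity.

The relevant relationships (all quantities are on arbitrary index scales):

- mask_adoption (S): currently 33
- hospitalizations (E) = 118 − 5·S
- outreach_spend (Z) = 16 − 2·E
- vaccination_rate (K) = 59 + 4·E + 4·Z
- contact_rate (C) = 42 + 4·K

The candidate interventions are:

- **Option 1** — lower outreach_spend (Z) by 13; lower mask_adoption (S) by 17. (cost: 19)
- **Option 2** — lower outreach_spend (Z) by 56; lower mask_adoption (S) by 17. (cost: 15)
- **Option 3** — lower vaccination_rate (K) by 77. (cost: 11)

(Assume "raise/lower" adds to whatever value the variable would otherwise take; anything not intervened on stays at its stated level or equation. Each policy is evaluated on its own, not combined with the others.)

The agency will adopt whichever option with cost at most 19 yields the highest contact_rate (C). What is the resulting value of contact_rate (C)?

Option 1 (Z − 13, S − 17):
  S = 33 − 17 = 16
  E = 118 − 5·16 = 38
  Z = 16 − 2·38 (−13 from intervention) = -73
  K = 59 + 4·38 + 4·(-73) = -81
  C = 42 + 4·(-81) = -282
Option 2 (Z − 56, S − 17):
  S = 33 − 17 = 16
  E = 118 − 5·16 = 38
  Z = 16 − 2·38 (−56 from intervention) = -116
  K = 59 + 4·38 + 4·(-116) = -253
  C = 42 + 4·(-253) = -970
Option 3 (K − 77):
  S = 33
  E = 118 − 5·33 = -47
  Z = 16 − 2·(-47) = 110
  K = 59 + 4·(-47) + 4·110 (−77 from intervention) = 234
  C = 42 + 4·234 = 978
Comparing — Option 1: C=-282, Option 2: C=-970, Option 3: C=978. Highest is 978 (Option 3).

978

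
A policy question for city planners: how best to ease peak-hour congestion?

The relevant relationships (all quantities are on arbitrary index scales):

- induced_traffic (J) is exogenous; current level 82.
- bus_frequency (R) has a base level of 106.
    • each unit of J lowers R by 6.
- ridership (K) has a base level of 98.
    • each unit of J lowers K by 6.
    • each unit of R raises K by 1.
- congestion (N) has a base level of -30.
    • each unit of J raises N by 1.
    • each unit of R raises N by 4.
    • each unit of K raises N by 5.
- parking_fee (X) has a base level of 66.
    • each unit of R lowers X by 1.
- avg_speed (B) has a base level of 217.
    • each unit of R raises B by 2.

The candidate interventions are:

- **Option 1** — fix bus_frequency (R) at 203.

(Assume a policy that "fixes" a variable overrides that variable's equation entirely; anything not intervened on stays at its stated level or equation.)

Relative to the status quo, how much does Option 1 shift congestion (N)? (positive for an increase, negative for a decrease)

Baseline:
  J = 82
  R = 106 − 6·82 = -386
  K = 98 − 6·82 + (-386) = -780
  N = -30 + 82 + 4·(-386) + 5·(-780) = -5392
Option 1 (R := 203):
  J = 82
  R = 203
  K = 98 − 6·82 + 203 = -191
  N = -30 + 82 + 4·203 + 5·(-191) = -91
Change in N: -91 − (-5392) = 5301

5301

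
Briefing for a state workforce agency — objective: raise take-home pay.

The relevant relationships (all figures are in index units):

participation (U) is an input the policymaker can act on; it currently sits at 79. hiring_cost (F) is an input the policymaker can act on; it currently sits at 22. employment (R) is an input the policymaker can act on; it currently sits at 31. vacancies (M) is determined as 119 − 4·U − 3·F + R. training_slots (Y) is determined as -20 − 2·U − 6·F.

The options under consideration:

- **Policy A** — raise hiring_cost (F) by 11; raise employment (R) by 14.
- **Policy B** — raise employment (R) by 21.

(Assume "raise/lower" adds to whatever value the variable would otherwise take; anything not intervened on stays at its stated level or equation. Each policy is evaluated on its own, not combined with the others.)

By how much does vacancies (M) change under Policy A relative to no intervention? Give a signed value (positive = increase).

Baseline:
  U = 79
  F = 22
  R = 31
  M = 119 − 4·79 − 3·22 + 31 = -232
Policy A (F + 11, R + 14):
  U = 79
  F = 22 + 11 = 33
  R = 31 + 14 = 45
  M = 119 − 4·79 − 3·33 + 45 = -251
Change in M: -251 − (-232) = -19

-19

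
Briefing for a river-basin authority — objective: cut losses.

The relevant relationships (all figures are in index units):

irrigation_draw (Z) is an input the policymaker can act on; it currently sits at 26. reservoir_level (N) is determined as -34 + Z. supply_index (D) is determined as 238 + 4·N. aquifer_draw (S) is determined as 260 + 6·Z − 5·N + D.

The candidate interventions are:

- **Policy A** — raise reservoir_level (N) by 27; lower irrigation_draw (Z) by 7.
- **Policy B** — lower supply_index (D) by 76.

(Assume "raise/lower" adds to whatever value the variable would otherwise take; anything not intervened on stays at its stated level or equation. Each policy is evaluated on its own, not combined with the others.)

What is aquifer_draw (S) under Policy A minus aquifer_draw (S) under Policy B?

14

Policy A (N + 27, Z − 7):
  Z = 26 − 7 = 19
  N = -34 + 19 (+27 from intervention) = 12
  D = 238 + 4·12 = 286
  S = 260 + 6·19 − 5·12 + 286 = 600
Policy B (D − 76):
  Z = 26
  N = -34 + 26 = -8
  D = 238 + 4·(-8) (−76 from intervention) = 130
  S = 260 + 6·26 − 5·(-8) + 130 = 586
S: 600 − 586 = 14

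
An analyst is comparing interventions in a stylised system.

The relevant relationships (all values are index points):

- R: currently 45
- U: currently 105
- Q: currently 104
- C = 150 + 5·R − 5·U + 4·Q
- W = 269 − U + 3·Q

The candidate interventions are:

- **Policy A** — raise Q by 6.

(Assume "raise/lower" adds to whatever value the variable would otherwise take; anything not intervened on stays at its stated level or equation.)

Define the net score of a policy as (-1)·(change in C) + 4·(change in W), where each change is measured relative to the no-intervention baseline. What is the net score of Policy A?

48

Baseline:
  R = 45
  U = 105
  Q = 104
  C = 150 + 5·45 − 5·105 + 4·104 = 266
  W = 269 − 105 + 3·104 = 476
Policy A (Q + 6):
  R = 45
  U = 105
  Q = 104 + 6 = 110
  C = 150 + 5·45 − 5·105 + 4·110 = 290
  W = 269 − 105 + 3·110 = 494
ΔC = 290 − 266 = 24; ΔW = 494 − 476 = 18
Score = (-1)·24 + 4·18 = 48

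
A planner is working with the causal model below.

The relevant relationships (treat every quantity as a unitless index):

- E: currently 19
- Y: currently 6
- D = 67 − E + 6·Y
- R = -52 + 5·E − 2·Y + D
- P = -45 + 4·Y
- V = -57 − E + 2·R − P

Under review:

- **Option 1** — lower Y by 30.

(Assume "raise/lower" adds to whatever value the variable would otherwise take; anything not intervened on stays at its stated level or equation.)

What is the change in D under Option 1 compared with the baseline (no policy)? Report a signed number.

Baseline:
  E = 19
  Y = 6
  D = 67 − 19 + 6·6 = 84
Option 1 (Y − 30):
  E = 19
  Y = 6 − 30 = -24
  D = 67 − 19 + 6·(-24) = -96
Change in D: -96 − 84 = -180

-180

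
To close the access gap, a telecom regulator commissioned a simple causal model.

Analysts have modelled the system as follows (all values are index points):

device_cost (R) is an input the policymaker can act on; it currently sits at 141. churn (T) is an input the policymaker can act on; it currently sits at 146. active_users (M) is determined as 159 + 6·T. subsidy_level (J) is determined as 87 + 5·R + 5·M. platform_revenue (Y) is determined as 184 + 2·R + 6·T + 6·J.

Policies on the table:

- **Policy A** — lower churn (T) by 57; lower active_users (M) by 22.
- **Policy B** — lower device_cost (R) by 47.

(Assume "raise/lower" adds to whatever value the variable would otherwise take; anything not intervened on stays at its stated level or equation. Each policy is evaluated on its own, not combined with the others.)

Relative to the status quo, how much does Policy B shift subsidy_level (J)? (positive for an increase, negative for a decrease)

Baseline:
  R = 141
  T = 146
  M = 159 + 6·146 = 1035
  J = 87 + 5·141 + 5·1035 = 5967
Policy B (R − 47):
  R = 141 − 47 = 94
  T = 146
  M = 159 + 6·146 = 1035
  J = 87 + 5·94 + 5·1035 = 5732
Change in J: 5732 − 5967 = -235

-235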